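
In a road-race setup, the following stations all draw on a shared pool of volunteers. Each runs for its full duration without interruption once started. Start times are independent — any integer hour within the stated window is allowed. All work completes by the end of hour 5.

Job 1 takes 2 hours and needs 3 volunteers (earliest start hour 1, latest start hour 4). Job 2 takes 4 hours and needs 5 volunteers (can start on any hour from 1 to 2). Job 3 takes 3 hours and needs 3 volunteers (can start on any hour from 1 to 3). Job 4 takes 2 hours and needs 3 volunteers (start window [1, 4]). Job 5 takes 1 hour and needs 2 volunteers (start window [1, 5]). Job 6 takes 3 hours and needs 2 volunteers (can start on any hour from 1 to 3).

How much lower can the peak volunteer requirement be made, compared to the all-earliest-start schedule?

Early-start peak: h1:18  h2:16  h3:10  h4:5  h5:0 ⇒ 18.
Leveled (Job 1@1, Job 2@1, Job 3@1, Job 4@4, Job 5@5, Job 6@3): h1:11  h2:11  h3:10  h4:10  h5:7 ⇒ 11.
Reduction 18 − 11 = 7.

7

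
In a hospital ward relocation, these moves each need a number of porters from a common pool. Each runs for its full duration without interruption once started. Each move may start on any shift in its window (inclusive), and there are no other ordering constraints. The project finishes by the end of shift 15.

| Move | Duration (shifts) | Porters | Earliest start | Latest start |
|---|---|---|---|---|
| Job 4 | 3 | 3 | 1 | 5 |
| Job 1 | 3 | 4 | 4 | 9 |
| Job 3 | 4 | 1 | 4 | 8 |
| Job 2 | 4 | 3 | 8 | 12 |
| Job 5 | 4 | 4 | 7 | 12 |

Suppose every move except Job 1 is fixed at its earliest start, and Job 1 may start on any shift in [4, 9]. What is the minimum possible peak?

Job 1@4: s1:3  s2:3  s3:3  s4:5  s5:5  s6:5  s7:5  s8:7  s9:7  s10:7  s11:3  s12:0  s13:0  s14:0  s15:0 → peak 7
Job 1@5: s1:3  s2:3  s3:3  s4:1  s5:5  s6:5  s7:9  s8:7  s9:7  s10:7  s11:3  s12:0  s13:0  s14:0  s15:0 → peak 9
Job 1@6: s1:3  s2:3  s3:3  s4:1  s5:1  s6:5  s7:9  s8:11  s9:7  s10:7  s11:3  s12:0  s13:0  s14:0  s15:0 → peak 11
Job 1@7: s1:3  s2:3  s3:3  s4:1  s5:1  s6:1  s7:9  s8:11  s9:11  s10:7  s11:3  s12:0  s13:0  s14:0  s15:0 → peak 11
Job 1@8: s1:3  s2:3  s3:3  s4:1  s5:1  s6:1  s7:5  s8:11  s9:11  s10:11  s11:3  s12:0  s13:0  s14:0  s15:0 → peak 11
Job 1@9: s1:3  s2:3  s3:3  s4:1  s5:1  s6:1  s7:5  s8:7  s9:11  s10:11  s11:7  s12:0  s13:0  s14:0  s15:0 → peak 11
Best is Job 1@4, peak 7.

7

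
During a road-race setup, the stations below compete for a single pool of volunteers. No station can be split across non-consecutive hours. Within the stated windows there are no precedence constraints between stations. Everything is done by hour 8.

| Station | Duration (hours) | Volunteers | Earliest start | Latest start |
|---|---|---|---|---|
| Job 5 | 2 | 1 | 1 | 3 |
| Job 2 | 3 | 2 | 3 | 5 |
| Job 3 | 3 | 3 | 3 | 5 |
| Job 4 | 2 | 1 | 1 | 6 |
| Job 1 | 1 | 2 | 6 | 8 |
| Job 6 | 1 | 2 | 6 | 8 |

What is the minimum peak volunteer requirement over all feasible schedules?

5

Schedule Job 5@1, Job 2@3, Job 3@3, Job 4@1, Job 1@6, Job 6@6: h1:2  h2:2  h3:5  h4:5  h5:5  h6:4  h7:0  h8:0 — peak 5.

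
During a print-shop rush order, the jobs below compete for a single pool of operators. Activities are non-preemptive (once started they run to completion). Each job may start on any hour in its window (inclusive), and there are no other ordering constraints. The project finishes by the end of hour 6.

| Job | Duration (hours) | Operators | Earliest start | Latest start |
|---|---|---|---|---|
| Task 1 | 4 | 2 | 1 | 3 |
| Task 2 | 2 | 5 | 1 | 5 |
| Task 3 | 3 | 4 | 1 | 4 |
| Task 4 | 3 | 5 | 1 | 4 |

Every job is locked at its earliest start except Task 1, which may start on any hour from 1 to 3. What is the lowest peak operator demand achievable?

14

Task 1@1: h1:16  h2:16  h3:11  h4:2  h5:0  h6:0 → peak 16
Task 1@2: h1:14  h2:16  h3:11  h4:2  h5:2  h6:0 → peak 16
Task 1@3: h1:14  h2:14  h3:11  h4:2  h5:2  h6:2 → peak 14
Best is Task 1@3, peak 14.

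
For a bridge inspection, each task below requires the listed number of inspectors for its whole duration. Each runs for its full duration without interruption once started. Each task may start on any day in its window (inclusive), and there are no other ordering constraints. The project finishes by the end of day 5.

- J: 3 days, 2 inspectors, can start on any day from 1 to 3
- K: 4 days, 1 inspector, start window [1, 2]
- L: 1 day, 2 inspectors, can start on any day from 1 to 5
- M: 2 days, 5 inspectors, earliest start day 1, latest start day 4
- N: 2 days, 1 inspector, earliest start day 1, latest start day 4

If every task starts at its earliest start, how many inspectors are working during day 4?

At early start, day 4 has: K.
Demand: 1 = 1.

1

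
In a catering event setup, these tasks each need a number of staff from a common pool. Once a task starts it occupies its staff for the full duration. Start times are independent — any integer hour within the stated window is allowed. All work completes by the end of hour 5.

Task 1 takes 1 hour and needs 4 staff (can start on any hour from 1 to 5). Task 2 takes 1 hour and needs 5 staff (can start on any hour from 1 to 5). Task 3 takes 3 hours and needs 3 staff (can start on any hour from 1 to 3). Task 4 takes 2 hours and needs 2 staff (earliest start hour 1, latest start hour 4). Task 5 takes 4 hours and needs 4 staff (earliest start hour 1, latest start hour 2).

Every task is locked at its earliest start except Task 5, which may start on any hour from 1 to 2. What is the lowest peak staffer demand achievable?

Task 5@1: h1:18  h2:9  h3:7  h4:4  h5:0 → peak 18
Task 5@2: h1:14  h2:9  h3:7  h4:4  h5:4 → peak 14
Best is Task 5@2, peak 14.

14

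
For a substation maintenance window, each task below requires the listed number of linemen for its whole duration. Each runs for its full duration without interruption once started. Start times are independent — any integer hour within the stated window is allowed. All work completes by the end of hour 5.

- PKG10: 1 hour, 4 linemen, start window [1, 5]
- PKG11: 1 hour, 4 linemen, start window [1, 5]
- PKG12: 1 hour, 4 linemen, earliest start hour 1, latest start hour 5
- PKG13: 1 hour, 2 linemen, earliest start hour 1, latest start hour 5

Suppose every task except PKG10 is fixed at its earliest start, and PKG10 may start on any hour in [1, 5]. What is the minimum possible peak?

10

PKG10@1: h1:14  h2:0  h3:0  h4:0  h5:0 → peak 14
PKG10@2: h1:10  h2:4  h3:0  h4:0  h5:0 → peak 10
PKG10@3: h1:10  h2:0  h3:4  h4:0  h5:0 → peak 10
PKG10@4: h1:10  h2:0  h3:0  h4:4  h5:0 → peak 10
PKG10@5: h1:10  h2:0  h3:0  h4:0  h5:4 → peak 10
Best is PKG10@2, peak 10.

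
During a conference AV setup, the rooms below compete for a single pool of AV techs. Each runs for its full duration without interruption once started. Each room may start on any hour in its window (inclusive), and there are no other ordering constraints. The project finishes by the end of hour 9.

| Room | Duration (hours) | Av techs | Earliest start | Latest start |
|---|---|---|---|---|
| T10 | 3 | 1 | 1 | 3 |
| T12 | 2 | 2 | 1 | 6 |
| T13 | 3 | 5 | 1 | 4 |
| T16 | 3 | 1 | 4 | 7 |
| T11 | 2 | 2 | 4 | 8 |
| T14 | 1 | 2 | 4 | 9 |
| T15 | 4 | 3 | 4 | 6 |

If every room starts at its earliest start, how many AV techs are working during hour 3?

At early start, hour 3 has: T10, T13.
Demand: 1 + 5 = 6.

6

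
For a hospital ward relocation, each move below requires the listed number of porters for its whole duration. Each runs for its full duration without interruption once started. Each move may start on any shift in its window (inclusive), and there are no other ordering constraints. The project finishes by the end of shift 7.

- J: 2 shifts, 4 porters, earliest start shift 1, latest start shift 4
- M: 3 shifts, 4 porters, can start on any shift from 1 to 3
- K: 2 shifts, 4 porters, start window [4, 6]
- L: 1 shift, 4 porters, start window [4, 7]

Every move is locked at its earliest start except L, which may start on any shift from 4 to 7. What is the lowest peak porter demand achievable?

8

L@4: s1:8  s2:8  s3:4  s4:8  s5:4  s6:0  s7:0 → peak 8
L@5: s1:8  s2:8  s3:4  s4:4  s5:8  s6:0  s7:0 → peak 8
L@6: s1:8  s2:8  s3:4  s4:4  s5:4  s6:4  s7:0 → peak 8
L@7: s1:8  s2:8  s3:4  s4:4  s5:4  s6:0  s7:4 → peak 8
Best is L@4, peak 8.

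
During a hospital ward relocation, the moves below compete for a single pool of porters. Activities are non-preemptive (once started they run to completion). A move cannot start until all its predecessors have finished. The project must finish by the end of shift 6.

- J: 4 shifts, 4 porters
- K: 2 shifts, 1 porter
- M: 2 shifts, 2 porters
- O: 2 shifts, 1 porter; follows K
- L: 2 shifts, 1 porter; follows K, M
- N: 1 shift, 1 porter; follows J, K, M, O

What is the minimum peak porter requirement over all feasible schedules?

Schedule J@1, K@1, M@1, O@3, L@3, N@5: s1:7  s2:7  s3:6  s4:6  s5:1  s6:0 — peak 7.

7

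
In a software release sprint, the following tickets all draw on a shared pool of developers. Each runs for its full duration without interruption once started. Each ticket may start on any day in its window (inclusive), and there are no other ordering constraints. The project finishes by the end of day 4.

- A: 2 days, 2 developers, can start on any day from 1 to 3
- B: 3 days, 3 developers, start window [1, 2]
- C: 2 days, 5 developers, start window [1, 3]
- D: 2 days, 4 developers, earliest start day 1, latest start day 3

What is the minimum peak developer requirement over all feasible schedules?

9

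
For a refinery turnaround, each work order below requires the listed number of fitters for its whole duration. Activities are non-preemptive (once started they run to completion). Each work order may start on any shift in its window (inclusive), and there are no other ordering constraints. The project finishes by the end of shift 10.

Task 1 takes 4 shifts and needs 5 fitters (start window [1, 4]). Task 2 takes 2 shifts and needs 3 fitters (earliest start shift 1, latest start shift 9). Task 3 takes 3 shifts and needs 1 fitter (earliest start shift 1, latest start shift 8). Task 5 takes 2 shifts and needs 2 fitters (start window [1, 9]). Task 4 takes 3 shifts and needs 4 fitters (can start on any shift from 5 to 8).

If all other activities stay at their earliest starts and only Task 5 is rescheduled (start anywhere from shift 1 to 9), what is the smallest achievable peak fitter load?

Task 5@1: s1:11  s2:11  s3:6  s4:5  s5:4  s6:4  s7:4  s8:0  s9:0  s10:0 → peak 11
Task 5@2: s1:9  s2:11  s3:8  s4:5  s5:4  s6:4  s7:4  s8:0  s9:0  s10:0 → peak 11
Task 5@3: s1:9  s2:9  s3:8  s4:7  s5:4  s6:4  s7:4  s8:0  s9:0  s10:0 → peak 9
Task 5@4: s1:9  s2:9  s3:6  s4:7  s5:6  s6:4  s7:4  s8:0  s9:0  s10:0 → peak 9
Task 5@5: s1:9  s2:9  s3:6  s4:5  s5:6  s6:6  s7:4  s8:0  s9:0  s10:0 → peak 9
Task 5@6: s1:9  s2:9  s3:6  s4:5  s5:4  s6:6  s7:6  s8:0  s9:0  s10:0 → peak 9
Task 5@7: s1:9  s2:9  s3:6  s4:5  s5:4  s6:4  s7:6  s8:2  s9:0  s10:0 → peak 9
Task 5@8: s1:9  s2:9  s3:6  s4:5  s5:4  s6:4  s7:4  s8:2  s9:2  s10:0 → peak 9
Task 5@9: s1:9  s2:9  s3:6  s4:5  s5:4  s6:4  s7:4  s8:0  s9:2  s10:2 → peak 9
Best is Task 5@3, peak 9.

9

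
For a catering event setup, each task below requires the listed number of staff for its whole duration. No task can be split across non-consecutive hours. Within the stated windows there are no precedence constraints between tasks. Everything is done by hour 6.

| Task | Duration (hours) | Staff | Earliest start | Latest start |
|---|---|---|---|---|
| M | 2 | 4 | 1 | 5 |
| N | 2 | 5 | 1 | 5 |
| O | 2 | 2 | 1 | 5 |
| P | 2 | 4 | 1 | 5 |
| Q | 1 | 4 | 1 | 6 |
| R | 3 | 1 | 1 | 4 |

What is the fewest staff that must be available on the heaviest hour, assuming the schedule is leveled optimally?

8

Early-start (M@1, N@1, O@1, P@1, Q@1, R@1) gives peak 20: h1:20  h2:16  h3:1  h4:0  h5:0  h6:0.
Shift N→3, P→5, Q→5.
Schedule M@1, N@3, O@1, P@5, Q@5, R@1: h1:7  h2:7  h3:6  h4:5  h5:8  h6:4 — peak 8.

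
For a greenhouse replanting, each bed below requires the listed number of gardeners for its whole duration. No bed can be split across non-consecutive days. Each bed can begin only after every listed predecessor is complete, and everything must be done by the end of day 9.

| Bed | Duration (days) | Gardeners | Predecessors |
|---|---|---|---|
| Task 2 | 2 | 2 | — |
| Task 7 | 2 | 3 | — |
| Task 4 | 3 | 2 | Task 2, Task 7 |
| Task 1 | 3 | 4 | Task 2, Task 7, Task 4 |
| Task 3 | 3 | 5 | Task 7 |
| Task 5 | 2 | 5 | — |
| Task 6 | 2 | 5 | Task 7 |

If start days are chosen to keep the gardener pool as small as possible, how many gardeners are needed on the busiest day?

9

Early-start (Task 2@1, Task 7@1, Task 4@3, Task 1@6, Task 3@3, Task 5@1, Task 6@3) gives peak 12: d1:10  d2:10  d3:12  d4:12  d5:7  d6:4  d7:4  d8:4  d9:0.
Shift Task 5→6, Task 6→8.
Schedule Task 2@1, Task 7@1, Task 4@3, Task 1@6, Task 3@3, Task 5@6, Task 6@8: d1:5  d2:5  d3:7  d4:7  d5:7  d6:9  d7:9  d8:9  d9:5 — peak 9.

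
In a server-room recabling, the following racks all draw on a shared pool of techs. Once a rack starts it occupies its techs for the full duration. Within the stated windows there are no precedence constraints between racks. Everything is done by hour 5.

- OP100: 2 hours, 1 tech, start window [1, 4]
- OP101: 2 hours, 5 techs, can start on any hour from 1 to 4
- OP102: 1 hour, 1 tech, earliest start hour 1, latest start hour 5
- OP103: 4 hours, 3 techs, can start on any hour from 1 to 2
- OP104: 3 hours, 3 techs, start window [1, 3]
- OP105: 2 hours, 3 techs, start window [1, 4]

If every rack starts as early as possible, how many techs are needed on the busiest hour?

16

Early-start schedule: OP100@1, OP101@1, OP102@1, OP103@1, OP104@1, OP105@1.
Load per hour: hour 1: 16, hour 2: 15, hour 3: 6, hour 4: 3, hour 5: 0.
Peak is 16.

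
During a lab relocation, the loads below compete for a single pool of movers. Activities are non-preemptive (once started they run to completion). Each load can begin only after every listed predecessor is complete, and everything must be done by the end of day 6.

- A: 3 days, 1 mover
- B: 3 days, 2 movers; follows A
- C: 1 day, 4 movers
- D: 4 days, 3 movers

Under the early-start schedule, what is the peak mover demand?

Early-start schedule: A@1, B@4, C@1, D@1.
Load per day: day 1: 8, day 2: 4, day 3: 4, day 4: 5, day 5: 2, day 6: 2.
Peak is 8.

8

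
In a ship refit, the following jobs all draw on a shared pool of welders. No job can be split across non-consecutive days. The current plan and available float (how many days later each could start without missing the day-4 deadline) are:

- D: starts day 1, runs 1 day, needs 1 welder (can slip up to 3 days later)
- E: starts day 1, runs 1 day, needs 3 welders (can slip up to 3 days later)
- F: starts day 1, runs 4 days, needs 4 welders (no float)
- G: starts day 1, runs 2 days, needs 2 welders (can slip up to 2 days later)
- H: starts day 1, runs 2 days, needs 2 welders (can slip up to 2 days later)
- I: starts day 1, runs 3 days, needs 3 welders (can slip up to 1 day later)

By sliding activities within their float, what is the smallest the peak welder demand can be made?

Early-start (D@1, E@1, F@1, G@1, H@1, I@1) gives peak 15: d1:15  d2:11  d3:7  d4:4.
Shift H→3, I→2.
Schedule D@1, E@1, F@1, G@1, H@3, I@2: d1:10  d2:9  d3:9  d4:9 — peak 10.
Total welder-days = 37 over 4 days ⇒ peak ≥ ⌈37/4⌉ = 10, so 10 is optimal.

10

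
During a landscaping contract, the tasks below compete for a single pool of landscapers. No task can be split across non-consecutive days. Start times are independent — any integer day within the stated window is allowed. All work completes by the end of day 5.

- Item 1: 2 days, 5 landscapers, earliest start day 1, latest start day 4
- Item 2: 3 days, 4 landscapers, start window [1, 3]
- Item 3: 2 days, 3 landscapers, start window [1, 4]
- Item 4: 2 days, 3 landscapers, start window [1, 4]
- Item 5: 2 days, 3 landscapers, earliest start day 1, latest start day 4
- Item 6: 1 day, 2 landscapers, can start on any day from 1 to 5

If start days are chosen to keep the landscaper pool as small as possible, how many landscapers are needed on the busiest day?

9

Early-start (Item 1@1, Item 2@1, Item 3@1, Item 4@1, Item 5@1, Item 6@1) gives peak 20: d1:20  d2:18  d3:4  d4:0  d5:0.
Shift Item 3→3, Item 4→4, Item 5→4, Item 6→3.
Schedule Item 1@1, Item 2@1, Item 3@3, Item 4@4, Item 5@4, Item 6@3: d1:9  d2:9  d3:9  d4:9  d5:6 — peak 9.
Total landscaper-days = 42 over 5 days ⇒ peak ≥ ⌈42/5⌉ = 9, so 9 is optimal.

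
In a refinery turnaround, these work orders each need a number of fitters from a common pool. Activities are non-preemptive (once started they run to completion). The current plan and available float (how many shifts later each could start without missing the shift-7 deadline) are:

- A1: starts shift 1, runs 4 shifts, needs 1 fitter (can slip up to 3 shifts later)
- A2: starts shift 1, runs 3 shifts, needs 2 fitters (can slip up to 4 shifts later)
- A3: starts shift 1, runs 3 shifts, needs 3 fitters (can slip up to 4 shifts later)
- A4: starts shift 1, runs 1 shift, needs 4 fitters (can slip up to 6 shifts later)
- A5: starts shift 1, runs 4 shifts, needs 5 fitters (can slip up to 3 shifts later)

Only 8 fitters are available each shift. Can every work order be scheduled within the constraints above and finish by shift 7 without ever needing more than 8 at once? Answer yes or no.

yes

Schedule A1@1, A2@1, A3@5, A4@1, A5@2: s1:7  s2:8  s3:8  s4:6  s5:8  s6:3  s7:3 — peak 8 ≤ 8.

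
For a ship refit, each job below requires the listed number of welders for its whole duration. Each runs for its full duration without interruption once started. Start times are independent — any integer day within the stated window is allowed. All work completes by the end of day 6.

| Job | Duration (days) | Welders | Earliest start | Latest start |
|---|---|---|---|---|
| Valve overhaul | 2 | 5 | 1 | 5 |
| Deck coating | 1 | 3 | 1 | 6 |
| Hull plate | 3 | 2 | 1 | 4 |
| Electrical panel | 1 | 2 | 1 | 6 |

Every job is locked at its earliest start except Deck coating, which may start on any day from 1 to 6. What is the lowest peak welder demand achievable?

Deck coating@1: d1:12  d2:7  d3:2  d4:0  d5:0  d6:0 → peak 12
Deck coating@2: d1:9  d2:10  d3:2  d4:0  d5:0  d6:0 → peak 10
Deck coating@3: d1:9  d2:7  d3:5  d4:0  d5:0  d6:0 → peak 9
Deck coating@4: d1:9  d2:7  d3:2  d4:3  d5:0  d6:0 → peak 9
Deck coating@5: d1:9  d2:7  d3:2  d4:0  d5:3  d6:0 → peak 9
Deck coating@6: d1:9  d2:7  d3:2  d4:0  d5:0  d6:3 → peak 9
Best is Deck coating@3, peak 9.

9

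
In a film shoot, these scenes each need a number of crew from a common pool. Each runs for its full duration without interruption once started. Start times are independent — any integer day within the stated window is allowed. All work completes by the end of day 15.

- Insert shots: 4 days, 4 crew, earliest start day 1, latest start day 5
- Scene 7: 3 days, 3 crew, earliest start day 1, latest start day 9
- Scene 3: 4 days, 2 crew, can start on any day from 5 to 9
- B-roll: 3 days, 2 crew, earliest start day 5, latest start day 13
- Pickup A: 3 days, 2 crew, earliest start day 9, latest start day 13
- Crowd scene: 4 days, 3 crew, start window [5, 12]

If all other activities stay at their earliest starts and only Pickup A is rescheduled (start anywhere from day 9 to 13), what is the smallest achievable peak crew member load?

Pickup A@9: d1:7  d2:7  d3:7  d4:4  d5:7  d6:7  d7:7  d8:5  d9:2  d10:2  d11:2  d12:0  d13:0  d14:0  d15:0 → peak 7
Pickup A@10: d1:7  d2:7  d3:7  d4:4  d5:7  d6:7  d7:7  d8:5  d9:0  d10:2  d11:2  d12:2  d13:0  d14:0  d15:0 → peak 7
Pickup A@11: d1:7  d2:7  d3:7  d4:4  d5:7  d6:7  d7:7  d8:5  d9:0  d10:0  d11:2  d12:2  d13:2  d14:0  d15:0 → peak 7
Pickup A@12: d1:7  d2:7  d3:7  d4:4  d5:7  d6:7  d7:7  d8:5  d9:0  d10:0  d11:0  d12:2  d13:2  d14:2  d15:0 → peak 7
Pickup A@13: d1:7  d2:7  d3:7  d4:4  d5:7  d6:7  d7:7  d8:5  d9:0  d10:0  d11:0  d12:0  d13:2  d14:2  d15:2 → peak 7
Best is Pickup A@9, peak 7.

7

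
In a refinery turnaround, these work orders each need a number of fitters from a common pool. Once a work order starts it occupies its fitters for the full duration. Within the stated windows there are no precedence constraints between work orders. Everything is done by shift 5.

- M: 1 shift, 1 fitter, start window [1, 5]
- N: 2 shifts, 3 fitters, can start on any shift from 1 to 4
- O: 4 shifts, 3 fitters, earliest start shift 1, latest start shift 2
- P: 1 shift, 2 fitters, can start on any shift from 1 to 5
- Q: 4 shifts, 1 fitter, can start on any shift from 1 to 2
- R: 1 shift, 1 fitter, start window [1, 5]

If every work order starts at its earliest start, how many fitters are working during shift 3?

At early start, shift 3 has: O, Q.
Demand: 3 + 1 = 4.

4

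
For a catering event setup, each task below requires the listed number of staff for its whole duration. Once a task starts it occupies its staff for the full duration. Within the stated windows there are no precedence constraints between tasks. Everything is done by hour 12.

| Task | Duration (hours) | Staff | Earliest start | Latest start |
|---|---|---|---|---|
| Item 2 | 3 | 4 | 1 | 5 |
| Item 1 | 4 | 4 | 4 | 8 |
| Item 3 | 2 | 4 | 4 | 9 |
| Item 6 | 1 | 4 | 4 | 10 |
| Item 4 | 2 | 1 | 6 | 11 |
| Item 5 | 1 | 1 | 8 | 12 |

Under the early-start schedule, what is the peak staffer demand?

12

Early-start schedule: Item 2@1, Item 1@4, Item 3@4, Item 6@4, Item 4@6, Item 5@8.
Load per hour: hour 1: 4, hour 2: 4, hour 3: 4, hour 4: 12, hour 5: 8, hour 6: 5, hour 7: 5, hour 8: 1, hour 9: 0, hour 10: 0, hour 11: 0, hour 12: 0.
Peak is 12.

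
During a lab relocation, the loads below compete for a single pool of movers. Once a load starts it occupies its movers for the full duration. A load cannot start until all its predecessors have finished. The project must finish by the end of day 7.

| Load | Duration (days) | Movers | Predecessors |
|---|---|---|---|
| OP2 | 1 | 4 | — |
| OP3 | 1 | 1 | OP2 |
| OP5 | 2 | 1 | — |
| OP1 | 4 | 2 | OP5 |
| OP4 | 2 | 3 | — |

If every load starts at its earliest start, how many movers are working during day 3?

2

At early start, day 3 has: OP1.
Demand: 2 = 2.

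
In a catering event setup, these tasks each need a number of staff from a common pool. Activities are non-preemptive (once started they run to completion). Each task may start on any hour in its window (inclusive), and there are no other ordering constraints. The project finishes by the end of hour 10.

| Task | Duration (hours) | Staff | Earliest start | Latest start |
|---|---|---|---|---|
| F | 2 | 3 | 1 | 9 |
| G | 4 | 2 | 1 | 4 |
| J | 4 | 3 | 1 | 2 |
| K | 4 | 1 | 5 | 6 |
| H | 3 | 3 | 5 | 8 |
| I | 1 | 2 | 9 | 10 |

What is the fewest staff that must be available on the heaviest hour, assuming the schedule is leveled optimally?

5

Early-start (F@1, G@1, J@1, K@5, H@5, I@9) gives peak 8: h1:8  h2:8  h3:5  h4:5  h5:4  h6:4  h7:4  h8:1  h9:2  h10:0.
Shift F→5, H→7.
Schedule F@5, G@1, J@1, K@5, H@7, I@9: h1:5  h2:5  h3:5  h4:5  h5:4  h6:4  h7:4  h8:4  h9:5  h10:0 — peak 5.
Total staffer-hours = 41 over 10 hours ⇒ peak ≥ ⌈41/10⌉ = 5, so 5 is optimal.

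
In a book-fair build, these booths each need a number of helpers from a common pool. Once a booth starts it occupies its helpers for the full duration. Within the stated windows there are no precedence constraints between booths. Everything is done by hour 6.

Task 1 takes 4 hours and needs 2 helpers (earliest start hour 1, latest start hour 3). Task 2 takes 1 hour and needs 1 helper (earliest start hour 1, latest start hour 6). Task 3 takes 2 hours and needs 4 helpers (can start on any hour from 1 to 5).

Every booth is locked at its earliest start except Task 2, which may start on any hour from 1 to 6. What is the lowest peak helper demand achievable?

Task 2@1: h1:7  h2:6  h3:2  h4:2  h5:0  h6:0 → peak 7
Task 2@2: h1:6  h2:7  h3:2  h4:2  h5:0  h6:0 → peak 7
Task 2@3: h1:6  h2:6  h3:3  h4:2  h5:0  h6:0 → peak 6
Task 2@4: h1:6  h2:6  h3:2  h4:3  h5:0  h6:0 → peak 6
Task 2@5: h1:6  h2:6  h3:2  h4:2  h5:1  h6:0 → peak 6
Task 2@6: h1:6  h2:6  h3:2  h4:2  h5:0  h6:1 → peak 6
Best is Task 2@3, peak 6.

6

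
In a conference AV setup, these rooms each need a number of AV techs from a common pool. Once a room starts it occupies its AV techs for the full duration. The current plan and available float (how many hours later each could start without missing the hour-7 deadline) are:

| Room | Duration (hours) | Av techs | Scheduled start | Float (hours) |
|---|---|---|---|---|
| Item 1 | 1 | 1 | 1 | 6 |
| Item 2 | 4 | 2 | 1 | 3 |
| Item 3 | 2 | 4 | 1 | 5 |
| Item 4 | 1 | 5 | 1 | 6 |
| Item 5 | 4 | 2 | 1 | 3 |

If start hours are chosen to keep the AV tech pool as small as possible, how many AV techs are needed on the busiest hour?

Early-start (Item 1@1, Item 2@1, Item 3@1, Item 4@1, Item 5@1) gives peak 14: h1:14  h2:8  h3:4  h4:4  h5:0  h6:0  h7:0.
Shift Item 3→5, Item 4→7.
Schedule Item 1@1, Item 2@1, Item 3@5, Item 4@7, Item 5@1: h1:5  h2:4  h3:4  h4:4  h5:4  h6:4  h7:5 — peak 5.
Total AV tech-hours = 30 over 7 hours ⇒ peak ≥ ⌈30/7⌉ = 5, so 5 is optimal.

5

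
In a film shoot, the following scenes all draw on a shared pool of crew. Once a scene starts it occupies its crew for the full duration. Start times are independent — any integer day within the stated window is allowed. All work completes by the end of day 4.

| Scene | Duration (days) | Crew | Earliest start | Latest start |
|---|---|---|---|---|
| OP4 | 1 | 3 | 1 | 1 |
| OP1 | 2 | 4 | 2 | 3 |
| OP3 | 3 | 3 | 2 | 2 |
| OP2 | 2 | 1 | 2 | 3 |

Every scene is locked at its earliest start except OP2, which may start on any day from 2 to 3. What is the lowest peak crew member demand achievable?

8

OP2@2: d1:3  d2:8  d3:8  d4:3 → peak 8
OP2@3: d1:3  d2:7  d3:8  d4:4 → peak 8
Best is OP2@2, peak 8.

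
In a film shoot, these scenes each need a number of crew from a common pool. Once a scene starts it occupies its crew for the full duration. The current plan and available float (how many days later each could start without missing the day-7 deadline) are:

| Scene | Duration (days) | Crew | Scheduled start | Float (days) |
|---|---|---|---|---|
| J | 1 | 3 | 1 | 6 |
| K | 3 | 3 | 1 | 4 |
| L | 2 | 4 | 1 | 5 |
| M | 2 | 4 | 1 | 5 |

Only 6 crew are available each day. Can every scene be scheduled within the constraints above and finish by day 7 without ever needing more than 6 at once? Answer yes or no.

yes

Schedule J@1, K@1, L@4, M@6: d1:6  d2:3  d3:3  d4:4  d5:4  d6:4  d7:4 — peak 6 ≤ 6.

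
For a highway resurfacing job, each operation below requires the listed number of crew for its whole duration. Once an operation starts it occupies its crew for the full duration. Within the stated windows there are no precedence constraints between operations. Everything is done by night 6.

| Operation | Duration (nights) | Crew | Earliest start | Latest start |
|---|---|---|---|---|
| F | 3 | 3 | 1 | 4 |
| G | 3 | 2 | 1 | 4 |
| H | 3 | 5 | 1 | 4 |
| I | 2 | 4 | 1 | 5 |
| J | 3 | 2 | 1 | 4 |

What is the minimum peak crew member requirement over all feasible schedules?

Early-start (F@1, G@1, H@1, I@1, J@1) gives peak 16: n1:16  n2:16  n3:12  n4:0  n5:0  n6:0.
Shift G→4, I→4, J→4.
Schedule F@1, G@4, H@1, I@4, J@4: n1:8  n2:8  n3:8  n4:8  n5:8  n6:4 — peak 8.
Total crew member-nights = 44 over 6 nights ⇒ peak ≥ ⌈44/6⌉ = 8, so 8 is optimal.

8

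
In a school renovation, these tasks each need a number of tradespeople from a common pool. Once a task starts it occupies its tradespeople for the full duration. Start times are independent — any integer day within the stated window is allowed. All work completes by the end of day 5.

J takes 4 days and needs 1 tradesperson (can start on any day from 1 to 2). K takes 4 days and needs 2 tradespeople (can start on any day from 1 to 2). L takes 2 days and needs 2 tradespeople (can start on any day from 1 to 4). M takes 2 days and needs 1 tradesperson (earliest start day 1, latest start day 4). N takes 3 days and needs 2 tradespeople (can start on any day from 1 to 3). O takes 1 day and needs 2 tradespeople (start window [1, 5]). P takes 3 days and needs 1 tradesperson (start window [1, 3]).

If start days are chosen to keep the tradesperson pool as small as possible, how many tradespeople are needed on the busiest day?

Early-start (J@1, K@1, L@1, M@1, N@1, O@1, P@1) gives peak 11: d1:11  d2:9  d3:6  d4:3  d5:0.
Shift N→3, O→5, P→3.
Schedule J@1, K@1, L@1, M@1, N@3, O@5, P@3: d1:6  d2:6  d3:6  d4:6  d5:5 — peak 6.
Total tradesperson-days = 29 over 5 days ⇒ peak ≥ ⌈29/5⌉ = 6, so 6 is optimal.

6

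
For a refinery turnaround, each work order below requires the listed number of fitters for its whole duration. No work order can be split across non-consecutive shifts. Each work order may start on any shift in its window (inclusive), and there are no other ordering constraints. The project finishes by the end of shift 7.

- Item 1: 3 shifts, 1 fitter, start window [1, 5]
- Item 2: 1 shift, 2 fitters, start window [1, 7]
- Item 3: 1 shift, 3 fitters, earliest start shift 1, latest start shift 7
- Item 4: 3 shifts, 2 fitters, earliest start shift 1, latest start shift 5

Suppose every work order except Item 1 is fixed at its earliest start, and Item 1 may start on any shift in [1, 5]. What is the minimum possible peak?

Item 1@1: s1:8  s2:3  s3:3  s4:0  s5:0  s6:0  s7:0 → peak 8
Item 1@2: s1:7  s2:3  s3:3  s4:1  s5:0  s6:0  s7:0 → peak 7
Item 1@3: s1:7  s2:2  s3:3  s4:1  s5:1  s6:0  s7:0 → peak 7
Item 1@4: s1:7  s2:2  s3:2  s4:1  s5:1  s6:1  s7:0 → peak 7
Item 1@5: s1:7  s2:2  s3:2  s4:0  s5:1  s6:1  s7:1 → peak 7
Best is Item 1@2, peak 7.

7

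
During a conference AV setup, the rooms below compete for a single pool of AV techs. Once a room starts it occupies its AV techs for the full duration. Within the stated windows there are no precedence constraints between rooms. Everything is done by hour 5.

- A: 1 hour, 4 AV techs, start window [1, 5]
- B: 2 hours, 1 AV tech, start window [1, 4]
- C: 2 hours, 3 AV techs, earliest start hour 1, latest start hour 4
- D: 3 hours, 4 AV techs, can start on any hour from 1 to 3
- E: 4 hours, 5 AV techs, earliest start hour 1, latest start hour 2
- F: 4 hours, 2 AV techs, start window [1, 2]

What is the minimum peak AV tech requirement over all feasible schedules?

Early-start (A@1, B@1, C@1, D@1, E@1, F@1) gives peak 19: h1:19  h2:15  h3:11  h4:7  h5:0.
Shift D→3, E→2.
Schedule A@1, B@1, C@1, D@3, E@2, F@1: h1:10  h2:11  h3:11  h4:11  h5:9 — peak 11.
Total AV tech-hours = 52 over 5 hours ⇒ peak ≥ ⌈52/5⌉ = 11, so 11 is optimal.

11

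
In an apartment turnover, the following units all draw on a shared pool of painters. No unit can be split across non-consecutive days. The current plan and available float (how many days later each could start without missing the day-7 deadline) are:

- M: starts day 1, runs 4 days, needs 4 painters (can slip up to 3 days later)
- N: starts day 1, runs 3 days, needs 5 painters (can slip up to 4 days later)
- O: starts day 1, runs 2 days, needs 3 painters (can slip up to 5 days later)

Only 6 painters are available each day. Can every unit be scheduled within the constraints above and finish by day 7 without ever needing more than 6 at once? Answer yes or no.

no

The minimum achievable peak is 7; 6 < 7, so no feasible schedule stays within the cap.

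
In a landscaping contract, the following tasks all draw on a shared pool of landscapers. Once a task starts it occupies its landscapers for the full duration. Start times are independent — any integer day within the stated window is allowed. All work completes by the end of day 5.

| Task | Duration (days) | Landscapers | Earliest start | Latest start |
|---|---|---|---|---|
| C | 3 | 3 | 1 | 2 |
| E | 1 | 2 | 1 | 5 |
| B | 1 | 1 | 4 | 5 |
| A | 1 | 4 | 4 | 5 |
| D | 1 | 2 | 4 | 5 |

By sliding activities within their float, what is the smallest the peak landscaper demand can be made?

5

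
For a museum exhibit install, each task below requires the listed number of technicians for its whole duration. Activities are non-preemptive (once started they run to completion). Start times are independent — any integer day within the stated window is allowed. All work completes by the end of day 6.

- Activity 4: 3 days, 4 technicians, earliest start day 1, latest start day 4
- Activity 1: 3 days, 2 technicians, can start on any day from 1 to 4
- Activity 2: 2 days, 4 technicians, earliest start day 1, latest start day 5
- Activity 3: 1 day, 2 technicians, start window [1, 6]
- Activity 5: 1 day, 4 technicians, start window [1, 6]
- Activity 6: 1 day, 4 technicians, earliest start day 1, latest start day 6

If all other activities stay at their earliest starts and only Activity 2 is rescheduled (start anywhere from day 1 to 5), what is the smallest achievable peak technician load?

16

Activity 2@1: d1:20  d2:10  d3:6  d4:0  d5:0  d6:0 → peak 20
Activity 2@2: d1:16  d2:10  d3:10  d4:0  d5:0  d6:0 → peak 16
Activity 2@3: d1:16  d2:6  d3:10  d4:4  d5:0  d6:0 → peak 16
Activity 2@4: d1:16  d2:6  d3:6  d4:4  d5:4  d6:0 → peak 16
Activity 2@5: d1:16  d2:6  d3:6  d4:0  d5:4  d6:4 → peak 16
Best is Activity 2@2, peak 16.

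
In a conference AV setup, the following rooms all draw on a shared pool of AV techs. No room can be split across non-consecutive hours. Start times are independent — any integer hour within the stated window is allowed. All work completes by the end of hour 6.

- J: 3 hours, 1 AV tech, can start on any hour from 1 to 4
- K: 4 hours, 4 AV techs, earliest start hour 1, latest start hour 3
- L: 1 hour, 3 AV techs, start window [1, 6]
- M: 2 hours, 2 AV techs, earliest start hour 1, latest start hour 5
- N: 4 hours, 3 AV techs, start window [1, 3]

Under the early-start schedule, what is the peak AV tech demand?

13

Early-start schedule: J@1, K@1, L@1, M@1, N@1.
Load per hour: hour 1: 13, hour 2: 10, hour 3: 8, hour 4: 7, hour 5: 0, hour 6: 0.
Peak is 13.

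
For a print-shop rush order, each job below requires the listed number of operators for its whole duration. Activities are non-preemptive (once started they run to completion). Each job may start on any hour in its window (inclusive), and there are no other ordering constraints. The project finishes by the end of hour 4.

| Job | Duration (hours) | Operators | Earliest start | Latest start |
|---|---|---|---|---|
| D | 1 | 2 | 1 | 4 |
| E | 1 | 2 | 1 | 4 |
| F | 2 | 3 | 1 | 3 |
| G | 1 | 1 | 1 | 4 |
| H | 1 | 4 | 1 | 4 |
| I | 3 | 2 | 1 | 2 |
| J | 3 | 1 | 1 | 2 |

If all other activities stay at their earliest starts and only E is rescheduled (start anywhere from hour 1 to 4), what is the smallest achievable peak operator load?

E@1: h1:15  h2:6  h3:3  h4:0 → peak 15
E@2: h1:13  h2:8  h3:3  h4:0 → peak 13
E@3: h1:13  h2:6  h3:5  h4:0 → peak 13
E@4: h1:13  h2:6  h3:3  h4:2 → peak 13
Best is E@2, peak 13.

13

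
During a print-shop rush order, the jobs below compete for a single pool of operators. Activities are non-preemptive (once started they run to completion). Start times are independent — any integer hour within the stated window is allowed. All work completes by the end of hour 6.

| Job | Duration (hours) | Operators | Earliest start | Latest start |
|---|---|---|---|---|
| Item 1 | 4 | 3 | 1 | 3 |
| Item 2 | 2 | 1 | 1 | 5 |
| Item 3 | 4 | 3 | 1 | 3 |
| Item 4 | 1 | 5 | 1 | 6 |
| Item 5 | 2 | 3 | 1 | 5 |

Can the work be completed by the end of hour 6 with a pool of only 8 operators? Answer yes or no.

Schedule Item 1@1, Item 2@1, Item 3@1, Item 4@5, Item 5@5: h1:7  h2:7  h3:6  h4:6  h5:8  h6:3 — peak 8 ≤ 8.

yes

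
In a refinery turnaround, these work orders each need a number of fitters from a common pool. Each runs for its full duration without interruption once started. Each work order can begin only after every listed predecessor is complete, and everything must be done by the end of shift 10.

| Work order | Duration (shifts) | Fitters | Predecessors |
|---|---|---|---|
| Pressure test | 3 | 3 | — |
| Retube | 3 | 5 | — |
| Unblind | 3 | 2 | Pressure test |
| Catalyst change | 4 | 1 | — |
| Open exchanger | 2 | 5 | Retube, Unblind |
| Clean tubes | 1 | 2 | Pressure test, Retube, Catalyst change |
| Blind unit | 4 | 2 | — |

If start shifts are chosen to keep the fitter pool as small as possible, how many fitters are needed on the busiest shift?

7

Early-start (Pressure test@1, Retube@1, Unblind@4, Catalyst change@1, Open exchanger@7, Clean tubes@5, Blind unit@1) gives peak 11: s1:11  s2:11  s3:11  s4:5  s5:4  s6:2  s7:5  s8:5  s9:0  s10:0.
Shift Retube→4, Unblind→5, Open exchanger→8, Clean tubes→7, Blind unit→7.
Schedule Pressure test@1, Retube@4, Unblind@5, Catalyst change@1, Open exchanger@8, Clean tubes@7, Blind unit@7: s1:4  s2:4  s3:4  s4:6  s5:7  s6:7  s7:6  s8:7  s9:7  s10:2 — peak 7.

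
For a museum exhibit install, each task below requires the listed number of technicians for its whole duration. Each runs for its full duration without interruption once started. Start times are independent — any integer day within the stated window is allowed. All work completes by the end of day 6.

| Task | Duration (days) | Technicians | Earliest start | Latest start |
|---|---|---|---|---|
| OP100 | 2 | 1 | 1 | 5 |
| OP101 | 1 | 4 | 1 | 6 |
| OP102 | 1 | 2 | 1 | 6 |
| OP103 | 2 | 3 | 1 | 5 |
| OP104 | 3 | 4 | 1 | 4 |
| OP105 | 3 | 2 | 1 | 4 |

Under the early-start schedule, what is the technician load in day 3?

6

At early start, day 3 has: OP104, OP105.
Demand: 4 + 2 = 6.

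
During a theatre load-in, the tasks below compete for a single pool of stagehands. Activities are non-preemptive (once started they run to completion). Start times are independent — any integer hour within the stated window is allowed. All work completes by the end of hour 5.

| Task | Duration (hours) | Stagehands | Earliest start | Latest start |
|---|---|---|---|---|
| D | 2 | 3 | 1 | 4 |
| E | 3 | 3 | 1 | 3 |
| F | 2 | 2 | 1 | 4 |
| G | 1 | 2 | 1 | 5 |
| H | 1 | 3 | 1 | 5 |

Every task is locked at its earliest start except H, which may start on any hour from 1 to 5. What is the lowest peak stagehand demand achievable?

10

H@1: h1:13  h2:8  h3:3  h4:0  h5:0 → peak 13
H@2: h1:10  h2:11  h3:3  h4:0  h5:0 → peak 11
H@3: h1:10  h2:8  h3:6  h4:0  h5:0 → peak 10
H@4: h1:10  h2:8  h3:3  h4:3  h5:0 → peak 10
H@5: h1:10  h2:8  h3:3  h4:0  h5:3 → peak 10
Best is H@3, peak 10.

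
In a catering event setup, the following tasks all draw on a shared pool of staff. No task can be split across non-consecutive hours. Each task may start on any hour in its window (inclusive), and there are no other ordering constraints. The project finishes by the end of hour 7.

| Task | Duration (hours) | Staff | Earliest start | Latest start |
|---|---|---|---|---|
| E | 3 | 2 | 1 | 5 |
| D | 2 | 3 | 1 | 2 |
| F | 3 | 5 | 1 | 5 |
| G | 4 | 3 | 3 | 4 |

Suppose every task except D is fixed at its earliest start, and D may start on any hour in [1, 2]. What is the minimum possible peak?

10

D@1: h1:10  h2:10  h3:10  h4:3  h5:3  h6:3  h7:0 → peak 10
D@2: h1:7  h2:10  h3:13  h4:3  h5:3  h6:3  h7:0 → peak 13
Best is D@1, peak 10.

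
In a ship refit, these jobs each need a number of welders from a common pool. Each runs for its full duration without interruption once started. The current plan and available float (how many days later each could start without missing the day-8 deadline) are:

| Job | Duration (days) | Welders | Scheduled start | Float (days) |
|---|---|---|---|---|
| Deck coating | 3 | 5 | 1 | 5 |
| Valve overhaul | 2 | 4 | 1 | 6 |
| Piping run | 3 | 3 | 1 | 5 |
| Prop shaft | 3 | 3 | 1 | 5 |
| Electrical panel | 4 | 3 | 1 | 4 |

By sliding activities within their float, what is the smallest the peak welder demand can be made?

8

Early-start (Deck coating@1, Valve overhaul@1, Piping run@1, Prop shaft@1, Electrical panel@1) gives peak 18: d1:18  d2:18  d3:14  d4:3  d5:0  d6:0  d7:0  d8:0.
Shift Valve overhaul→4, Prop shaft→6, Electrical panel→4.
Schedule Deck coating@1, Valve overhaul@4, Piping run@1, Prop shaft@6, Electrical panel@4: d1:8  d2:8  d3:8  d4:7  d5:7  d6:6  d7:6  d8:3 — peak 8.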